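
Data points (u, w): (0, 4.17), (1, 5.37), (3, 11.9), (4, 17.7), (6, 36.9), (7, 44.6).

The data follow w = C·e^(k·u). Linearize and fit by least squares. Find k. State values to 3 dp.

k = 0.355

Let Y = ln w. Fitting Y = k·u + ln C by least squares:
XᵀX = [[111.0000, 21.0000]; [21.0000, 6]], rhs = [68.8381, 15.8648]ᵀ  (here Σu = 21.0000, Σ(u)² = 111.0000, Σln w = 15.8648, Σu·ln w = 68.8381).
Solving (det = 225.0000): k = 0.35497, ln C = 1.40174.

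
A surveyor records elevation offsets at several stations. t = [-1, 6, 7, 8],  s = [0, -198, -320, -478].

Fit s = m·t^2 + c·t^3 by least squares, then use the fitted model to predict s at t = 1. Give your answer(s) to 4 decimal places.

ŝ = -0.6659

Sums needed: Σt^2·t^2 = 7794, Σt^2·t^3 = 57350, Σt^3·t^3 = 426450.
Moment sums: Σt^2·s = -53400, Σt^3·s = -397264.
Normal equations: [[7794, 57350]; [57350, 426450]]·[m, c]ᵀ = [-53400, -397264]ᵀ.
Determinant 7794·426450 − 57350² = 34728800.
m = ((-53400)·426450 − 57350·(-397264))/34728800 = 26651/86822; c = (7794·(-397264) − 57350·(-53400))/34728800 = -2111601/2170550.
At t = 1: ŝ = (26651/86822)·(1) + (-2111601/2170550)·(1) = -722663/1085275.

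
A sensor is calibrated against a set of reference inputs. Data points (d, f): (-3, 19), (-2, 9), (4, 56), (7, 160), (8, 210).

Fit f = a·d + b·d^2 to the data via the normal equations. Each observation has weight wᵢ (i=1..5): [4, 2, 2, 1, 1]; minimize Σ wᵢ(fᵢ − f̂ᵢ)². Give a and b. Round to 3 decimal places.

The normal equations are: 189·a + 859·b = 2984;  859·a + 7365·b = 23828.
(Σwᵢ·d·d = 189, Σwᵢ·d·d^2 = 859, Σwᵢ·d^2·d^2 = 7365, Σwᵢ·d·f = 2984, Σwᵢ·d^2·f = 23828.)
Determinant 189·7365 − 859² = 654104.
a = (2984·7365 − 859·23828)/654104 = 377227/163526; b = (189·23828 − 859·2984)/654104 = 485059/163526.

a = 2.307, b = 2.966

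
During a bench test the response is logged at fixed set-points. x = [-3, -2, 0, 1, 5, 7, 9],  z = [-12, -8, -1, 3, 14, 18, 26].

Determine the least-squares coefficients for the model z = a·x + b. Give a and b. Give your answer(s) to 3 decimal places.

Forming MᵀM = [[169, 17]; [17, 7]] and Mᵀz = [485, 40]ᵀ gives MᵀM·[a, b]ᵀ = Mᵀz.
Eliminating b: 7·(row 1) − 17·(row 2) gives 894·a = 7·485 − 17·40 = 2715, so a = 905/298.
Then b = (40 − 17·(905/298))/7 = -495/298.

a = 3.037, b = -1.661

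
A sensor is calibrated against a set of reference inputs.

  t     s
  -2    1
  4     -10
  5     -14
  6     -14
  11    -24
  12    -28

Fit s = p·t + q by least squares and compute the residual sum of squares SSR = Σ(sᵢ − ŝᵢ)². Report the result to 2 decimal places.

SSR = 4.80

Normal-equation sums: Σt·t = 346, Σt = 36, Σ1 = 6.
Right-hand side: Σt·s = -796, Σs = -89.
Normal equations: [[346, 36]; [36, 6]]·[p, q]ᵀ = [-796, -89]ᵀ.
Eliminating q: 6·(row 1) − 36·(row 2) gives 780·p = 6·(-796) − 36·(-89) = -1572, so p = -131/65.
Then q = ((-89) − 36·(-131/65))/6 = -1069/390.
Residuals: -113/390, 313/390, -461/390, 5/6, 71/78, -419/390; SSR = 1873/390.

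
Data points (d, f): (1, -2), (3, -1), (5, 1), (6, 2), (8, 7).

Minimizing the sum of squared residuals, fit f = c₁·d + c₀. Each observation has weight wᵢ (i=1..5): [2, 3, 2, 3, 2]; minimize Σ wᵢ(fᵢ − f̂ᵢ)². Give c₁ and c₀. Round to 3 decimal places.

Compute the Gram sums: Σwᵢ·d·d = 315, Σwᵢ·d = 55, Σwᵢ·1 = 12.
Right-hand side: Σwᵢ·d·f = 145, Σwᵢ·f = 15.
Normal equations: [[315, 55]; [55, 12]]·[c₁, c₀]ᵀ = [145, 15]ᵀ.
Determinant 315·12 − 55² = 755.
c₁ = (145·12 − 55·15)/755 = 183/151; c₀ = (315·15 − 55·145)/755 = -650/151.

c₁ = 1.212, c₀ = -4.305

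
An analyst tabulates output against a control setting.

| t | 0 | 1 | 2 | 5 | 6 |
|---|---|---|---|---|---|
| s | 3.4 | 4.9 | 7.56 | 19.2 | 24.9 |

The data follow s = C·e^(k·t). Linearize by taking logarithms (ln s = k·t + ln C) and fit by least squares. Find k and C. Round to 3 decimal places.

k = 0.331, C = 3.572

Linearized form: ln s = k·t + ln C. From the 5 transformed points,
Σt = 14.0000, Σ(t)² = 66.0000, Σln s = 11.0057, Σt·ln s = 39.6987.
Normal system: [[66.0000, 14.0000]; [14.0000, 5]]·[k, ln C]ᵀ = [39.6987, 11.0057]ᵀ.
Slope k = (n·Σt·ln s − Σt·Σln s)/(n·Σ(t)² − (Σt)²) = (5·39.6987 − 14.0000·11.0057)/134.0000 = 0.33145; ln C = (Σln s − k·Σt)/n = 1.27307, so C = exp(1.27307) = 3.57180.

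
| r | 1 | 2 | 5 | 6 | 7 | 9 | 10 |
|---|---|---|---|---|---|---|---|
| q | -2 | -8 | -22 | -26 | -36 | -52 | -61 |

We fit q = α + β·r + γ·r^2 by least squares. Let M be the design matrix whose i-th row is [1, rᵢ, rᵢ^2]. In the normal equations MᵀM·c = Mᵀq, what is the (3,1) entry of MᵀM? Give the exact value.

296

Row 3 ↔ basis r^2, column 1 ↔ basis 1, so (MᵀM)_{3,1} = Σᵢ r^2 = (1)·(1) + (4)·(1) + (25)·(1) + (36)·(1) + (49)·(1) + (81)·(1) + (100)·(1) = 296.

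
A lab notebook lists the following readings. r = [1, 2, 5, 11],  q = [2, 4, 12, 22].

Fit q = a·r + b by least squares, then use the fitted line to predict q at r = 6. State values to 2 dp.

The normal equations are: 151·a + 19·b = 312;  19·a + 4·b = 40.
(Σr·r = 151, Σr = 19, Σ1 = 4, Σr·q = 312, Σq = 40.)
Determinant 151·4 − 19² = 243.
a = (312·4 − 19·40)/243 = 488/243; b = (151·40 − 19·312)/243 = 112/243.
At r = 6: q̂ = (488/243)·(6) + (112/243)·(1) = 3040/243.

q̂ = 12.51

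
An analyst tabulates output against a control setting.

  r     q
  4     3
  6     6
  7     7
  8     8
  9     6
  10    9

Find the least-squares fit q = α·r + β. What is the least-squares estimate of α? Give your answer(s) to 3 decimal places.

α = 0.814

AᵀA·[α, β]ᵀ = Aᵀq reads: 346·α + 44·β = 305;  44·α + 6·β = 39.
(Σr·r = 346, Σr = 44, Σ1 = 6, Σr·q = 305, Σq = 39.)
Eliminating β: 6·(row 1) − 44·(row 2) gives 140·α = 6·305 − 44·39 = 114, so α = 57/70.
Then β = (39 − 44·(57/70))/6 = 37/70.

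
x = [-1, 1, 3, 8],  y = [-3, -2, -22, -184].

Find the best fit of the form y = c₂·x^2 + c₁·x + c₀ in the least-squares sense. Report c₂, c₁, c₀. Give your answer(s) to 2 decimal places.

c₂ = -3.04, c₁ = 1.25, c₀ = 0.88

MᵀM·[c₂, c₁, c₀]ᵀ = Mᵀy reads: 4179·c₂ + 539·c₁ + 75·c₀ = -11979;  539·c₂ + 75·c₁ + 11·c₀ = -1537;  75·c₂ + 11·c₁ + 4·c₀ = -211.
Row-reducing yields c₂ = -81319/26716, c₁ = 33483/26716, c₀ = 5846/6679.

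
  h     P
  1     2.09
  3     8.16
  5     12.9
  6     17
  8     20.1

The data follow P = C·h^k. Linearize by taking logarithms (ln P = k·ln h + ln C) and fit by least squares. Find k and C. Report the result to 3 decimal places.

Taking logs, ln P = k·ln h + ln C, so regress ln P on ln h.
Σln h = 6.5793, Σ(ln h)² = 11.3317, Σln P = 11.2276, Σln h·ln P = 17.7382.
Normal system: [[11.3317, 6.5793]; [6.5793, 5]]·[k, ln C]ᵀ = [17.7382, 11.2276]ᵀ.
Solving (det = 13.3720): k = 1.10844, ln C = 0.78698, so C = exp(0.78698) = 2.19675.

k = 1.108, C = 2.197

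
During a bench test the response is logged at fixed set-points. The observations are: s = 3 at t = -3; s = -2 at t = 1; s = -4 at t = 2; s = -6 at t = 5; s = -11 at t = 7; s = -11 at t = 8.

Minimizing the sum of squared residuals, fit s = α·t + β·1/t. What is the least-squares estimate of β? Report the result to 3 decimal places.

β = -0.582

From the data, Σt·t = 152, Σt·1/t = 6, Σ1/t·1/t = 1014049/705600.
Right-hand side: Σt·s = -214, Σ1/t·s = -2561/280.
det = 152·(1014049/705600) − 6² = 16091731/88200.
α = ((-214)·(1014049/705600) − 6·(-2561/280))/(16091731/88200) = -89142083/64366924; β = (152·(-2561/280) − 6·(-214))/(16091731/88200) = -9371880/16091731.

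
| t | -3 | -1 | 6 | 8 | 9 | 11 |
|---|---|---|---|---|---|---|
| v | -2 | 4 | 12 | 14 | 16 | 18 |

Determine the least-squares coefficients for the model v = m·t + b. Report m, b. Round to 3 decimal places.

Setting ∂/∂m … = 0 gives: 312·m + 30·b = 528;  30·m + 6·b = 62.
(Σt·t = 312, Σt = 30, Σ1 = 6, Σt·v = 528, Σv = 62.)
Δ = 312·6 − 30² = 972.
m = (528·6 − 30·62)/972 = 109/81; b = (312·62 − 30·528)/972 = 292/81.

m = 1.346, b = 3.605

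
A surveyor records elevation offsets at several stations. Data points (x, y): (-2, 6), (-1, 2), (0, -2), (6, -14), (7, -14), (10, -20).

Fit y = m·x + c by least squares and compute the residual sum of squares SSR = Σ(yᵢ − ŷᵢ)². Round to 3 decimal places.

SSR = 10.627

Entries of MᵀM: Σx·x = 190, Σx = 20, Σ1 = 6.
Right-hand side: Σx·y = -396, Σy = -42.
Determinant 190·6 − 20² = 740.
m = ((-396)·6 − 20·(-42))/740 = -384/185; c = (190·(-42) − 20·(-396))/740 = -3/37.
Residuals: 357/185, 1/185, -71/37, -271/185, 113/185, 31/37; SSR = 1966/185.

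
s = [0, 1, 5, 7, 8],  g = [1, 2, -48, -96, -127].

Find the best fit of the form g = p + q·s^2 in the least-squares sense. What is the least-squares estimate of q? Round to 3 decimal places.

Compute the Gram sums: Σ1 = 5, Σs^2 = 139, Σs^2·s^2 = 7123.
Right-hand side: Σg = -268, Σs^2·g = -14030.
Normal equations: [[5, 139]; [139, 7123]]·[p, q]ᵀ = [-268, -14030]ᵀ.
Eliminating q: 7123·(row 1) − 139·(row 2) gives 16294·p = 7123·(-268) − 139·(-14030) = 41206, so p = 20603/8147.
Then q = ((-14030) − 139·(20603/8147))/7123 = -16449/8147.

q = -2.019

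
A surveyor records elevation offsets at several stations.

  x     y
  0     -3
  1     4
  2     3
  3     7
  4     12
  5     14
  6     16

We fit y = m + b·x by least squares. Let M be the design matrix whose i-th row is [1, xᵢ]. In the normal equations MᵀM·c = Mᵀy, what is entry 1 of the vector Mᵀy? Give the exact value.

53

Entry 1 ↔ basis 1, so (Mᵀy)_{1} = Σᵢ yᵢ = (1)·(-3) + (1)·(4) + (1)·(3) + (1)·(7) + (1)·(12) + (1)·(14) + (1)·(16) = 53.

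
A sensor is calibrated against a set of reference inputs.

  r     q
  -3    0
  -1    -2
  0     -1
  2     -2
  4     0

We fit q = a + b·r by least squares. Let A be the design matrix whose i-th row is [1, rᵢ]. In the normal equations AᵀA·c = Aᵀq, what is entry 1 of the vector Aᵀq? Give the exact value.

-5

Entry 1 ↔ basis 1, so (Aᵀq)_{1} = Σᵢ qᵢ = (1)·(0) + (1)·(-2) + (1)·(-1) + (1)·(-2) + (1)·(0) = -5.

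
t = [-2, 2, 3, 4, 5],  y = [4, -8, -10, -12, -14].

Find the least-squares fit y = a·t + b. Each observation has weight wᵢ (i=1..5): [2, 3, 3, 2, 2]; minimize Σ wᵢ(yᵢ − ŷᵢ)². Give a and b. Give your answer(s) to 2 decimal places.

Compute the Gram sums: Σwᵢ·t·t = 129, Σwᵢ·t = 29, Σwᵢ·1 = 12.
Right-hand side: Σwᵢ·t·y = -390, Σwᵢ·y = -98.
Normal equations: [[129, 29]; [29, 12]]·[a, b]ᵀ = [-390, -98]ᵀ.
Δ = 129·12 − 29² = 707.
a = ((-390)·12 − 29·(-98))/707 = -1838/707; b = (129·(-98) − 29·(-390))/707 = -1332/707.

a = -2.60, b = -1.88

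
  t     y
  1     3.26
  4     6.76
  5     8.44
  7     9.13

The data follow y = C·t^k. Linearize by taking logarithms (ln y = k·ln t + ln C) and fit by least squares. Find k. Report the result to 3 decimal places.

k = 0.546

Taking logs, ln y = k·ln t + ln C, so regress ln y on ln t.
Sums: Σln t = 4.9416, Σ(ln t)² = 8.2987, Σln y = 7.4373, Σln t·ln y = 10.3857.
Normal system: [[8.2987, 4.9416]; [4.9416, 4]]·[k, ln C]ᵀ = [10.3857, 7.4373]ᵀ.
Solving (det = 8.7748): k = 0.54589, ln C = 1.18492.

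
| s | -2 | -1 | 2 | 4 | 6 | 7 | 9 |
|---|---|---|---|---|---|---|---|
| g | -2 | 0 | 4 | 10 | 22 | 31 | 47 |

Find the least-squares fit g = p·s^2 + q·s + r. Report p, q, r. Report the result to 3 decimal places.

Sums needed: Σs^2·s^2 = 10547, Σs^2·s = 1351, Σs^2 = 191, Σs·s = 191, Σs = 25, Σ1 = 7.
And Σs^2·g = 6286, Σs·g = 824, Σg = 112.
Inverting the 3×3 Gram matrix, [p, q, r]ᵀ = [26216/55603, 59391/55603, -37785/55603]ᵀ.

p = 0.471, q = 1.068, r = -0.680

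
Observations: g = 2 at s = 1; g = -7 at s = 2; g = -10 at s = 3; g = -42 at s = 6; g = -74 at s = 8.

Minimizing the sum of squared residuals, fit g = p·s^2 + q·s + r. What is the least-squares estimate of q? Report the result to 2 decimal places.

The normal equations are: 5490·p + 764·q + 114·r = -6364;  764·p + 114·q + 20·r = -886;  114·p + 20·q + 5·r = -131.
Inverting the 3×3 Gram matrix, [p, q, r]ᵀ = [-4161/4279, -715/389, 14221/4279]ᵀ.

q = -1.84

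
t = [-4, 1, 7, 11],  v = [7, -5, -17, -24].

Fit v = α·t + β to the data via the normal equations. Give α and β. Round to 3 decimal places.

α = -2.063, β = -2.013

Sums needed: Σt·t = 187, Σt = 15, Σ1 = 4.
And Σt·v = -416, Σv = -39.
Δ = 187·4 − 15² = 523.
α = ((-416)·4 − 15·(-39))/523 = -1079/523; β = (187·(-39) − 15·(-416))/523 = -1053/523.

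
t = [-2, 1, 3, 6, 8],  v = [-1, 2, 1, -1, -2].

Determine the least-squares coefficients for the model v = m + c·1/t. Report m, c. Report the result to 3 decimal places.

MᵀM·[m, c]ᵀ = Mᵀv reads: 5·m + (9/8)·c = -1;  (9/8)·m + (809/576)·c = 29/12.
Eliminating c: (809/576)·(row 1) − (9/8)·(row 2) gives (829/144)·m = (809/576)·(-1) − (9/8)·(29/12) = -2375/576, so m = -2375/3316.
Then c = ((29/12) − (9/8)·(-2375/3316))/(809/576) = 1902/829.

m = -0.716, c = 2.294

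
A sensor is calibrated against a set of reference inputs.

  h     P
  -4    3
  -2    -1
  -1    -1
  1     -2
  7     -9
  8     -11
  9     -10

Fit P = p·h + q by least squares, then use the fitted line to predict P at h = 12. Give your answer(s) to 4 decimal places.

The normal system AᵀA·[p, q]ᵀ = AᵀP is [[216, 18]; [18, 7]]·[p, q]ᵀ = [-252, -31]ᵀ.
Δ = 216·7 − 18² = 1188.
p = ((-252)·7 − 18·(-31))/1188 = -67/66; q = (216·(-31) − 18·(-252))/1188 = -20/11.
At h = 12: P̂ = (-67/66)·(12) + (-20/11)·(1) = -14.

P̂ = -14.0000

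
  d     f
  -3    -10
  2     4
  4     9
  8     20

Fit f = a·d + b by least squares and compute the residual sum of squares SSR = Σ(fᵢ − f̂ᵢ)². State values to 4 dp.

Compute the Gram sums: Σd·d = 93, Σd = 11, Σ1 = 4.
For Aᵀf: Σd·f = 234, Σf = 23.
Normal equations: [[93, 11]; [11, 4]]·[a, b]ᵀ = [234, 23]ᵀ.
Eliminating b: 4·(row 1) − 11·(row 2) gives 251·a = 4·234 − 11·23 = 683, so a = 683/251.
Then b = (23 − 11·(683/251))/4 = -435/251.
Residuals: -26/251, 73/251, -38/251, -9/251; SSR = 30/251.

SSR = 0.1195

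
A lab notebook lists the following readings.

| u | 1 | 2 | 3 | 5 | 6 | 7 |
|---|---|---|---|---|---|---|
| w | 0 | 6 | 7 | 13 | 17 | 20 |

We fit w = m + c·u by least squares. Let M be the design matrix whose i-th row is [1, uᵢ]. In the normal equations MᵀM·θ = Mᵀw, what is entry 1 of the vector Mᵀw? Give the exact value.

Entry 1 ↔ basis 1, so (Mᵀw)_{1} = Σᵢ wᵢ = (1)·(0) + (1)·(6) + (1)·(7) + (1)·(13) + (1)·(17) + (1)·(20) = 63.

63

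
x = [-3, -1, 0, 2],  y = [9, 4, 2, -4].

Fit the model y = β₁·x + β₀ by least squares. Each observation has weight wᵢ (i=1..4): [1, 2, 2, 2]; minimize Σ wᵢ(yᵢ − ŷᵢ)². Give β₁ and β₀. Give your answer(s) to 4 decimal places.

Normal-equation sums: Σwᵢ·x·x = 19, Σwᵢ·x = -1, Σwᵢ·1 = 7.
Moment sums: Σwᵢ·x·y = -51, Σwᵢ·y = 13.
Determinant 19·7 − (-1)² = 132.
β₁ = ((-51)·7 − (-1)·13)/132 = -86/33; β₀ = (19·13 − (-1)·(-51))/132 = 49/33.

β₁ = -2.6061, β₀ = 1.4848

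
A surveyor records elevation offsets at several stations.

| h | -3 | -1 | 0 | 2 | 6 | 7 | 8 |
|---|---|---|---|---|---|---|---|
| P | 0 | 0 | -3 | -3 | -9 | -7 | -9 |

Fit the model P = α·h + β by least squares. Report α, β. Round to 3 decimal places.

The normal system MᵀM·[α, β]ᵀ = MᵀP is [[163, 19]; [19, 7]]·[α, β]ᵀ = [-181, -31]ᵀ.
Eliminating β: 7·(row 1) − 19·(row 2) gives 780·α = 7·(-181) − 19·(-31) = -678, so α = -113/130.
Then β = ((-31) − 19·(-113/130))/7 = -269/130.

α = -0.869, β = -2.069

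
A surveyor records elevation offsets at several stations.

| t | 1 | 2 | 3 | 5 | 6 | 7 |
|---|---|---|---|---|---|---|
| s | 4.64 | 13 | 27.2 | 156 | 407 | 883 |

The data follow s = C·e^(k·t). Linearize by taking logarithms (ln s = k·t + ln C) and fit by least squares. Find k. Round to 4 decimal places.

k = 0.8707

With ln sᵢ as the transformed response and tᵢ as the regressor:
AᵀA = [[124.0000, 24.0000]; [24.0000, 6]], rhs = [125.3597, 25.2449]ᵀ  (here Σt = 24.0000, Σ(t)² = 124.0000, Σln s = 25.2449, Σt·ln s = 125.3597).
Solving (det = 168.0000): k = 0.87072, ln C = 0.72459.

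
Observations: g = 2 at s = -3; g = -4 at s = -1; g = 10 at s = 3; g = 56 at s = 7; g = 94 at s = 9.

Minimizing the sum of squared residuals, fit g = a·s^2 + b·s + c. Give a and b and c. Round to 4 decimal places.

a = 1.0646, b = 1.2276, c = -3.8087

Setting ∂/∂a … = 0 gives: 9125·a + 1071·b + 149·c = 10462;  1071·a + 149·b + 15·c = 1266;  149·a + 15·b + 5·c = 158.
(Σs^2·s^2 = 9125, Σs^2·s = 1071, Σs^2 = 149, Σs·s = 149, Σs = 15, Σ1 = 5, Σs^2·g = 10462, Σs·g = 1266, Σg = 158.)
Solving the 3×3 system (Gaussian elimination) gives a = 313/294, b = 782/637, c = -14557/3822.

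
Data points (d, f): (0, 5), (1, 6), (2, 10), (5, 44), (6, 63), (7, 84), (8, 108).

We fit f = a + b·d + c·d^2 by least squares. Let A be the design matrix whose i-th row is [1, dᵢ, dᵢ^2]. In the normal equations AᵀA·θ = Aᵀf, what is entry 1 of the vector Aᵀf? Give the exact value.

Entry 1 ↔ basis 1, so (Aᵀf)_{1} = Σᵢ fᵢ = (1)·(5) + (1)·(6) + (1)·(10) + (1)·(44) + (1)·(63) + (1)·(84) + (1)·(108) = 320.

320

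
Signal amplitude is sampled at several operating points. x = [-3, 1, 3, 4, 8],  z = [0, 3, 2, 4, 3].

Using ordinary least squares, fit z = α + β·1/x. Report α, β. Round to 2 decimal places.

α = 1.88, β = 1.89

AᵀA·[α, β]ᵀ = Aᵀz reads: 5·α + (11/8)·β = 12;  (11/8)·α + (749/576)·β = 121/24.
det = 5·(749/576) − (11/8)² = 83/18.
α = (12·(749/576) − (11/8)·(121/24))/(83/18) = 4995/2656; β = (5·(121/24) − (11/8)·12)/(83/18) = 627/332.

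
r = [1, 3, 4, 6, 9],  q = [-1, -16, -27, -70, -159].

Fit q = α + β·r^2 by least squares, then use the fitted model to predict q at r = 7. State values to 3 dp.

q̂ = -95.190

AᵀA·[α, β]ᵀ = Aᵀq reads: 5·α + 143·β = -273;  143·α + 8195·β = -15976.
(Σ1 = 5, Σr^2 = 143, Σr^2·r^2 = 8195, Σq = -273, Σr^2·q = -15976.)
Δ = 5·8195 − 143² = 20526.
α = ((-273)·8195 − 143·(-15976))/20526 = 4303/1866; β = (5·(-15976) − 143·(-273))/20526 = -40841/20526.
At r = 7: q̂ = (4303/1866)·(1) + (-40841/20526)·(49) = -325646/3421.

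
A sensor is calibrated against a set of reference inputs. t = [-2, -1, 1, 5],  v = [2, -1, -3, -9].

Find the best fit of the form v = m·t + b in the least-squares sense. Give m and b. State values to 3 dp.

XᵀX·[m, b]ᵀ = Xᵀv reads: 31·m + 3·b = -51;  3·m + 4·b = -11.
Eliminating b: 4·(row 1) − 3·(row 2) gives 115·m = 4·(-51) − 3·(-11) = -171, so m = -171/115.
Then b = ((-11) − 3·(-171/115))/4 = -188/115.

m = -1.487, b = -1.635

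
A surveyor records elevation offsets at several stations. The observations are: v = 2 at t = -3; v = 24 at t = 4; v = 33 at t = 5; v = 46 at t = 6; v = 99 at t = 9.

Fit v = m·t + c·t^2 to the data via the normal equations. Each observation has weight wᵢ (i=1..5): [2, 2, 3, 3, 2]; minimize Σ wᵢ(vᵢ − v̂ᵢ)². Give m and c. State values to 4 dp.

Setting ∂/∂m … = 0 gives: 395·m + 2555·c = 3285;  2555·m + 19559·c = 24285.
(Σwᵢ·t·t = 395, Σwᵢ·t·t^2 = 2555, Σwᵢ·t^2·t^2 = 19559, Σwᵢ·t·v = 3285, Σwᵢ·t^2·v = 24285.)
Eliminating c: 19559·(row 1) − 2555·(row 2) gives 1197780·m = 19559·3285 − 2555·24285 = 2203140, so m = 36719/19963.
Then c = (24285 − 2555·(36719/19963))/19559 = 19990/19963.

m = 1.8394, c = 1.0014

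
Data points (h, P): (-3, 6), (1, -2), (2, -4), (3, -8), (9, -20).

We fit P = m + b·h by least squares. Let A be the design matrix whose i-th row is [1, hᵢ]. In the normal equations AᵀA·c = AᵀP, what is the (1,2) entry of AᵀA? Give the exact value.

12

Row 1 ↔ basis 1, column 2 ↔ basis h, so (AᵀA)_{1,2} = Σᵢ h = (1)·(-3) + (1)·(1) + (1)·(2) + (1)·(3) + (1)·(9) = 12.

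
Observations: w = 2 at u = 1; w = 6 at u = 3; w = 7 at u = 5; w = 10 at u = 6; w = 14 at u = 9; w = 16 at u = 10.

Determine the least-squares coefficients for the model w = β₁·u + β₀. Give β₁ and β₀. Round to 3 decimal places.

β₁ = 1.506, β₀ = 0.635

Forming XᵀX = [[252, 34]; [34, 6]] and Xᵀw = [401, 55]ᵀ gives XᵀX·[β₁, β₀]ᵀ = Xᵀw.
Δ = 252·6 − 34² = 356.
β₁ = (401·6 − 34·55)/356 = 134/89; β₀ = (252·55 − 34·401)/356 = 113/178.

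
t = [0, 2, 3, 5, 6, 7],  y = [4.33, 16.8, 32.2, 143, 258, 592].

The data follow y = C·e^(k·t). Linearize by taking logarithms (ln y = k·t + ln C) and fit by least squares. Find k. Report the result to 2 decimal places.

k = 0.70

Let Y = ln y. Fitting Y = k·t + ln C by least squares:
Σt = 23.0000, Σ(t)² = 123.0000, Σln y = 24.6582, Σt·ln y = 118.8752.
Equations: 123.0000·k + 23.0000·ln C = 118.8752;  23.0000·k + 6·ln C = 24.6582.
Slope k = (n·Σt·ln y − Σt·Σln y)/(n·Σ(t)² − (Σt)²) = (6·118.8752 − 23.0000·24.6582)/209.0000 = 0.69910; ln C = (Σln y − k·Σt)/n = 1.42982.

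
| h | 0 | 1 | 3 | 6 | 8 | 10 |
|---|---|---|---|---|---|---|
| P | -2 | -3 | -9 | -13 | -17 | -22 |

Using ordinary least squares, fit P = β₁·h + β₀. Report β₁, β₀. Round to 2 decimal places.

β₁ = -1.97, β₀ = -1.82

The normal equations are: 210·β₁ + 28·β₀ = -464;  28·β₁ + 6·β₀ = -66.
(Σh·h = 210, Σh = 28, Σ1 = 6, Σh·P = -464, ΣP = -66.)
det = 210·6 − 28² = 476.
β₁ = ((-464)·6 − 28·(-66))/476 = -234/119; β₀ = (210·(-66) − 28·(-464))/476 = -31/17.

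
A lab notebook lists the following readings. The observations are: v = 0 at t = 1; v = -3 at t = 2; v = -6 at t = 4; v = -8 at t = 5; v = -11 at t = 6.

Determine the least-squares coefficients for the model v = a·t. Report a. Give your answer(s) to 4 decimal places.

With design matrix A, AᵀA = [[82]] and Aᵀv = [-136]ᵀ.
a = (-136)/82 = -1.65854.

a = -1.6585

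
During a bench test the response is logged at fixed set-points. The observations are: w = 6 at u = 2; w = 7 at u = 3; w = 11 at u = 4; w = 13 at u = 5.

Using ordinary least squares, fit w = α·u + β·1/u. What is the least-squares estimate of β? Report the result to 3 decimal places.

β = 0.985

Sums needed: Σu·u = 54, Σu·1/u = 4, Σ1/u·1/u = 1669/3600.
Right-hand side: Σu·w = 142, Σ1/u·w = 641/60.
det = 54·(1669/3600) − 4² = 1807/200.
α = (142·(1669/3600) − 4·(641/60))/(1807/200) = 41579/16263; β = (54·(641/60) − 4·142)/(1807/200) = 1780/1807.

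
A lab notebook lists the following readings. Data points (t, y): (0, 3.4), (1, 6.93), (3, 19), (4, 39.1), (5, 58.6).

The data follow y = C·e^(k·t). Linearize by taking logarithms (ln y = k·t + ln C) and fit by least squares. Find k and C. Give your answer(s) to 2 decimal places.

Linearized form: ln y = k·t + ln C. From the 5 transformed points,
Sums: Σt = 13.0000, Σ(t)² = 51.0000, Σln y = 13.8409, Σt·ln y = 45.7873.
Normal system: [[51.0000, 13.0000]; [13.0000, 5]]·[k, ln C]ᵀ = [45.7873, 13.8409]ᵀ.
Slope k = (n·Σt·ln y − Σt·Σln y)/(n·Σ(t)² − (Σt)²) = (5·45.7873 − 13.0000·13.8409)/86.0000 = 0.56982; ln C = (Σln y − k·Σt)/n = 1.28665, so C = exp(1.28665) = 3.62064.

k = 0.57, C = 3.62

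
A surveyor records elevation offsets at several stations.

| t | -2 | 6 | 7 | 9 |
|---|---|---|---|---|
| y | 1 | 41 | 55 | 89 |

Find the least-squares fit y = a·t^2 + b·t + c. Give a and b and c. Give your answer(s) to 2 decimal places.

a = 1.00, b = 1.00, c = -1.00

The normal equations are: 10274·a + 1280·b + 170·c = 11384;  1280·a + 170·b + 20·c = 1430;  170·a + 20·b + 4·c = 186.
(Σt^2·t^2 = 10274, Σt^2·t = 1280, Σt^2 = 170, Σt·t = 170, Σt = 20, Σ1 = 4, Σt^2·y = 11384, Σt·y = 1430, Σy = 186.)
Row-reducing yields a = 1, b = 1, c = -1.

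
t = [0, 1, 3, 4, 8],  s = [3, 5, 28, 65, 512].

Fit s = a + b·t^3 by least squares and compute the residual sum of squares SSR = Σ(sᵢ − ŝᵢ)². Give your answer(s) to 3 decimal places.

The normal equations are: 5·a + 604·b = 613;  604·a + 266970·b = 267065.
(Σ1 = 5, Σt^3 = 604, Σt^3·t^3 = 266970, Σs = 613, Σt^3·s = 267065.)
Eliminating b: 266970·(row 1) − 604·(row 2) gives 970034·a = 266970·613 − 604·267065 = 2345350, so a = 1172675/485017.
Then b = (267065 − 604·(1172675/485017))/266970 = 965073/970034.
Residuals: 282376/485017, 1539747/970034, -1241369/970034, -528906/485017, 97341/485017; SSR = 5554063/970034.

SSR = 5.726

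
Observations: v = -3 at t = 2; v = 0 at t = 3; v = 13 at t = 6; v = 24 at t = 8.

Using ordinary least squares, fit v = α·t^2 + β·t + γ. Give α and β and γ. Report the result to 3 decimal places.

Entries of MᵀM: Σt^2·t^2 = 5489, Σt^2·t = 763, Σt^2 = 113, Σt·t = 113, Σt = 19, Σ1 = 4.
Moment sums: Σt^2·v = 1992, Σt·v = 264, Σv = 34.
So MᵀM·[α, β, γ]ᵀ = Mᵀv: [[5489, 763, 113]; [763, 113, 19]; [113, 19, 4]]·[α, β, γ]ᵀ = [1992, 264, 34]ᵀ.
Row-reducing yields α = 46/177, β = 340/177, γ = -470/59.

α = 0.260, β = 1.921, γ = -7.966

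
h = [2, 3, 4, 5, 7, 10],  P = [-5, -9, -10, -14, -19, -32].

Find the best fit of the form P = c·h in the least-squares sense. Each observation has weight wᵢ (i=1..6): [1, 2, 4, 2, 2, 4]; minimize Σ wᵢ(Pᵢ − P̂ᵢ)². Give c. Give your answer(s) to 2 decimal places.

c = -3.01

Setting ∂/∂c … = 0 gives: 634·c = -1910.
Hence c = -1910 / 634 ≈ -3.01262.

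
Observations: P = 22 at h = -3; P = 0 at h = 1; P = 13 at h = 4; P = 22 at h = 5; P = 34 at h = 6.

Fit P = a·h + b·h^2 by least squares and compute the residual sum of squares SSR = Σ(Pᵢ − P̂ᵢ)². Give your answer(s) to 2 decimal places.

From the data, Σh·h = 87, Σh·h^2 = 379, Σh^2·h^2 = 2259.
Right-hand side: Σh·P = 300, Σh^2·P = 2180.
Normal equations: [[87, 379]; [379, 2259]]·[a, b]ᵀ = [300, 2180]ᵀ.
Δ = 87·2259 − 379² = 52892.
a = (300·2259 − 379·2180)/52892 = -37130/13223; b = (87·2180 − 379·300)/52892 = 18990/13223.
Residuals: 8606/13223, 18140/13223, 16579/13223, 258/1889, -11278/13223; SSR = 61139/13223.

SSR = 4.62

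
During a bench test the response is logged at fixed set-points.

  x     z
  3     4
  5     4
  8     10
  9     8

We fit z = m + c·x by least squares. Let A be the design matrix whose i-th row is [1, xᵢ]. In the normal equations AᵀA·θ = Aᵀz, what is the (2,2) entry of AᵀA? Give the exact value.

179

Row 2 ↔ basis x, column 2 ↔ basis x, so (AᵀA)_{2,2} = Σᵢ (x)·(x) = (3)·(3) + (5)·(5) + (8)·(8) + (9)·(9) = 179.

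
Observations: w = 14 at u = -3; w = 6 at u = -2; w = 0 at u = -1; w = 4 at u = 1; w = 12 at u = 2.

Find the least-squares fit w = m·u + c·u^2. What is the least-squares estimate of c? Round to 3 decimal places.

c = 2.154

Entries of XᵀX: Σu·u = 19, Σu·u^2 = -27, Σu^2·u^2 = 115.
For Xᵀw: Σu·w = -26, Σu^2·w = 202.
Normal equations: [[19, -27]; [-27, 115]]·[m, c]ᵀ = [-26, 202]ᵀ.
det = 19·115 − (-27)² = 1456.
m = ((-26)·115 − (-27)·202)/1456 = 22/13; c = (19·202 − (-27)·(-26))/1456 = 28/13.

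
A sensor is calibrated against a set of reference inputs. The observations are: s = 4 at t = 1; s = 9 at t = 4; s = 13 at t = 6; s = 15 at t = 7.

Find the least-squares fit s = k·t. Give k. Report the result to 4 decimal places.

k = 2.1863

Forming AᵀA = [[102]] and Aᵀs = [223]ᵀ gives AᵀA·[k]ᵀ = Aᵀs.
k = 223/102 = 2.18627.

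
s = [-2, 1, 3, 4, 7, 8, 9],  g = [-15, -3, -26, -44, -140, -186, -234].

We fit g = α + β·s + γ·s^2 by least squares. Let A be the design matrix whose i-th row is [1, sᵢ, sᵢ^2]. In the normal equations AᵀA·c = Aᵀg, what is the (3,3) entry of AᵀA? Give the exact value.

13412

Row 3 ↔ basis s^2, column 3 ↔ basis s^2, so (AᵀA)_{3,3} = Σᵢ (s^2)·(s^2) = (4)·(4) + (1)·(1) + (9)·(9) + (16)·(16) + (49)·(49) + (64)·(64) + (81)·(81) = 13412.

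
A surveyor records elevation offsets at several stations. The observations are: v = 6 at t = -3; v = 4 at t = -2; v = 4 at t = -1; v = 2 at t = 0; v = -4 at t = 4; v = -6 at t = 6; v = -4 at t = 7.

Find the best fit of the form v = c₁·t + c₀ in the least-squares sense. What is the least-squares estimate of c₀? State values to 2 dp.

The normal equations are: 115·c₁ + 11·c₀ = -110;  11·c₁ + 7·c₀ = 2.
Eliminating c₀: 7·(row 1) − 11·(row 2) gives 684·c₁ = 7·(-110) − 11·2 = -792, so c₁ = -22/19.
Then c₀ = (2 − 11·(-22/19))/7 = 40/19.

c₀ = 2.11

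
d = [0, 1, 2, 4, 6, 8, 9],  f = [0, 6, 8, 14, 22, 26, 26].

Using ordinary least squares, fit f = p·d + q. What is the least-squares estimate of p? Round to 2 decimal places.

p = 2.93

Forming MᵀM = [[202, 30]; [30, 7]] and Mᵀf = [652, 102]ᵀ gives MᵀM·[p, q]ᵀ = Mᵀf.
Δ = 202·7 − 30² = 514.
p = (652·7 − 30·102)/514 = 752/257; q = (202·102 − 30·652)/514 = 522/257.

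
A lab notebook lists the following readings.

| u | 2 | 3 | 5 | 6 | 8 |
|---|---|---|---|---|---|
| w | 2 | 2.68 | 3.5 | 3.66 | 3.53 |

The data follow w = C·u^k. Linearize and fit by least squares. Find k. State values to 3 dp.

k = 0.439

Let Y = ln w. Fitting Y = k·ln u + ln C by least squares:
XᵀX = [[11.8122, 7.2724]; [7.2724, 5]], rhs = [8.5273, 5.4905]ᵀ  (here Σln u = 7.2724, Σ(ln u)² = 11.8122, Σln w = 5.4905, Σln u·ln w = 8.5273).
Δ = 11.8122·5 − (7.2724)² = 6.1731; k = (8.5273·5 − 7.2724·5.4905)/6.1731 = 0.43857, ln C = (11.8122·5.4905 − 7.2724·8.5273)/6.1731 = 0.46021.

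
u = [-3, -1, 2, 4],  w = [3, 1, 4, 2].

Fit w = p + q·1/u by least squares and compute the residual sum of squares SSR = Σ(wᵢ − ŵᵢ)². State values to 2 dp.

SSR = 2.13

From the data, Σ1 = 4, Σ1/u = -7/12, Σ1/u·1/u = 205/144.
Moment sums: Σw = 10, Σ1/u·w = 1/2.
Δ = 4·(205/144) − (-7/12)² = 257/48.
p = (10·(205/144) − (-7/12)·(1/2))/(257/48) = 2092/771; q = (4·(1/2) − (-7/12)·10)/(257/48) = 376/257.
Residuals: 199/257, -193/771, 428/771, -832/771; SSR = 1646/771.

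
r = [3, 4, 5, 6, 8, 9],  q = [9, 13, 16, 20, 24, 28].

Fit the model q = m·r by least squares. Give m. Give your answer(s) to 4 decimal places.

m = 3.1299

Compute the Gram sums: Σr·r = 231.
Right-hand side: Σr·q = 723.
So AᵀA·[m]ᵀ = Aᵀq: [[231]]·[m]ᵀ = [723]ᵀ.
Hence m = 723 / 231 ≈ 3.12987.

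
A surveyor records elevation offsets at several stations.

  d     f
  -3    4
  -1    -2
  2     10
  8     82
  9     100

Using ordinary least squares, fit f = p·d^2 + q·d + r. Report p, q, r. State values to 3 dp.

The normal system AᵀA·[p, q, r]ᵀ = Aᵀf is [[10755, 1221, 159]; [1221, 159, 15]; [159, 15, 5]]·[p, q, r]ᵀ = [13422, 1566, 194]ᵀ.
Solving the 3×3 system (Gaussian elimination) gives p = 1012/1027, q = 2260/1027, r = 886/1027.

p = 0.985, q = 2.201, r = 0.863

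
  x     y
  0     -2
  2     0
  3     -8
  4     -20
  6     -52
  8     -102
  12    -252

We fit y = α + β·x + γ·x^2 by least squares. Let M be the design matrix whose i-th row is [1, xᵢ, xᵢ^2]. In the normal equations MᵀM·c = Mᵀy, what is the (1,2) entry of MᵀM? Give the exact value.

35

Row 1 ↔ basis 1, column 2 ↔ basis x, so (MᵀM)_{1,2} = Σᵢ x = (1)·(0) + (1)·(2) + (1)·(3) + (1)·(4) + (1)·(6) + (1)·(8) + (1)·(12) = 35.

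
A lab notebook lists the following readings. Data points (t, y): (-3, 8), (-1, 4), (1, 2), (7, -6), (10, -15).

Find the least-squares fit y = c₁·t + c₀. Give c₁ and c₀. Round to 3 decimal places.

Compute the Gram sums: Σt·t = 160, Σt = 14, Σ1 = 5.
For Aᵀy: Σt·y = -218, Σy = -7.
Eliminating c₀: 5·(row 1) − 14·(row 2) gives 604·c₁ = 5·(-218) − 14·(-7) = -992, so c₁ = -248/151.
Then c₀ = ((-7) − 14·(-248/151))/5 = 483/151.

c₁ = -1.642, c₀ = 3.199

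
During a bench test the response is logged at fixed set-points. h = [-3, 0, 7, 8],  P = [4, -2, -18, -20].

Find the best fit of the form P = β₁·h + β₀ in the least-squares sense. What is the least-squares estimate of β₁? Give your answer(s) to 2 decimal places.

β₁ = -2.21

Compute the Gram sums: Σh·h = 122, Σh = 12, Σ1 = 4.
For XᵀP: Σh·P = -298, ΣP = -36.
Eliminating β₀: 4·(row 1) − 12·(row 2) gives 344·β₁ = 4·(-298) − 12·(-36) = -760, so β₁ = -95/43.
Then β₀ = ((-36) − 12·(-95/43))/4 = -102/43.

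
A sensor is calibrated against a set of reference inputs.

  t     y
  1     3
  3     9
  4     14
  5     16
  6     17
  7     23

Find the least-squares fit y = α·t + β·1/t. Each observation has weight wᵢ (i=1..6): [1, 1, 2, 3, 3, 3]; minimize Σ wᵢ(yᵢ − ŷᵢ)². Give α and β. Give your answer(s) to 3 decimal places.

Sums needed: Σwᵢ·t·t = 372, Σwᵢ·t·1/t = 13, Σwᵢ·1/t·1/t = 132359/88200.
Moment sums: Σwᵢ·t·y = 1171, Σwᵢ·1/t·y = 2867/70.
Normal equations: [[372, 13]; [13, 132359/88200]]·[α, β]ᵀ = [1171, 2867/70]ᵀ.
Determinant 372·(132359/88200) − 13² = 2860979/7350.
α = (1171·(132359/88200) − 13·(2867/70))/(2860979/7350) = 108030929/34331748; β = (372·(2867/70) − 13·1171)/(2860979/7350) = 95970/2860979.

α = 3.147, β = 0.034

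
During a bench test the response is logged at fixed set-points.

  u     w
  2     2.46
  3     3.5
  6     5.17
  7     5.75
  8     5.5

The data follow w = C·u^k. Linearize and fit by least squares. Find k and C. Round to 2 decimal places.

k = 0.60, C = 1.71

Taking logs, ln w = k·ln u + ln C, so regress ln w on ln u.
AᵀA = [[13.0084, 7.6089]; [7.6089, 5]], rhs = [11.8926, 7.2497]ᵀ  (here Σln u = 7.6089, Σ(ln u)² = 13.0084, Σln w = 7.2497, Σln u·ln w = 11.8926).
Slope k = (n·Σln u·ln w − Σln u·Σln w)/(n·Σ(ln u)² − (Σln u)²) = (5·11.8926 − 7.6089·7.2497)/7.1473 = 0.60170; ln C = (Σln w − k·Σln u)/n = 0.53429, so C = exp(0.53429) = 1.70624.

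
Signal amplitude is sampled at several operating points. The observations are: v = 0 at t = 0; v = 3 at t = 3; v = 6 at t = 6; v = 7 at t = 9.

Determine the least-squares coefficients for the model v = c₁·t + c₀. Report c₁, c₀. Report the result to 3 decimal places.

Forming XᵀX = [[126, 18]; [18, 4]] and Xᵀv = [108, 16]ᵀ gives XᵀX·[c₁, c₀]ᵀ = Xᵀv.
Determinant 126·4 − 18² = 180.
c₁ = (108·4 − 18·16)/180 = 4/5; c₀ = (126·16 − 18·108)/180 = 2/5.

c₁ = 0.800, c₀ = 0.400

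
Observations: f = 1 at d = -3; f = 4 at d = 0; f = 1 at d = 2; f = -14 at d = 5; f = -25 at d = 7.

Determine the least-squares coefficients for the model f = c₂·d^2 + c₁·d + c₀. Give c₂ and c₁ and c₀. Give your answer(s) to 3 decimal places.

With design matrix X, XᵀX = [[3123, 449, 87]; [449, 87, 11]; [87, 11, 5]] and Xᵀf = [-1562, -246, -33]ᵀ.
Solving the 3×3 system (Gaussian elimination) gives c₂ = -8683/17350, c₁ = -12289/17350, c₀ = 6361/1735.

c₂ = -0.500, c₁ = -0.708, c₀ = 3.666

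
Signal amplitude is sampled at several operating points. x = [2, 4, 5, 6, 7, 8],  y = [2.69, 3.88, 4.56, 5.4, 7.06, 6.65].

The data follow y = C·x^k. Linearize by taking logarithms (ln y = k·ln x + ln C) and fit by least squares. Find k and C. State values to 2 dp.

Linearized form: ln y = k·ln x + ln C. From the 6 transformed points,
XᵀX = [[16.3136, 9.5060]; [9.5060, 6]], rhs = [15.7721, 9.3982]ᵀ  (here Σln x = 9.5060, Σ(ln x)² = 16.3136, Σln y = 9.3982, Σln x·ln y = 15.7721).
Δ = 16.3136·6 − (9.5060)² = 7.5177; k = (15.7721·6 − 9.5060·9.3982)/7.5177 = 0.70414, ln C = (16.3136·9.3982 − 9.5060·15.7721)/7.5177 = 0.45077, so C = exp(0.45077) = 1.56952.

k = 0.70, C = 1.57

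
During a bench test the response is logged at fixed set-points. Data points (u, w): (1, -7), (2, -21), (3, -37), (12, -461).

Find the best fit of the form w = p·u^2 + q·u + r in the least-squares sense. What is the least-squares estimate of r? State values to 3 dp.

Compute the Gram sums: Σu^2·u^2 = 20834, Σu^2·u = 1764, Σu^2 = 158, Σu·u = 158, Σu = 18, Σ1 = 4.
And Σu^2·w = -66808, Σu·w = -5692, Σw = -526.
XᵀX·[p, q, r]ᵀ = Xᵀw becomes [[20834, 1764, 158]; [1764, 158, 18]; [158, 18, 4]]·[p, q, r]ᵀ = [-66808, -5692, -526]ᵀ.
Solving the 3×3 system (Gaussian elimination) gives p = -21581/7426, q = -25541/7426, r = -9135/7426.

r = -1.230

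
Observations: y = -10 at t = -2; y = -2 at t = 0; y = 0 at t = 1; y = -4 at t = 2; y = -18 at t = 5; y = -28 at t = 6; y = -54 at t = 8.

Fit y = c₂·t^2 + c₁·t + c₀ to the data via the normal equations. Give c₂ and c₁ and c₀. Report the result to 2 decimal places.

c₂ = -1.05, c₁ = 1.91, c₀ = -1.98

Normal-equation sums: Σt^2·t^2 = 6050, Σt^2·t = 854, Σt^2 = 134, Σt·t = 134, Σt = 20, Σ1 = 7.
Right-hand side: Σt^2·y = -4970, Σt·y = -678, Σy = -116.
Inverting the 3×3 Gram matrix, [c₂, c₁, c₀]ᵀ = [-42025/40128, 76669/40128, -13259/6688]ᵀ.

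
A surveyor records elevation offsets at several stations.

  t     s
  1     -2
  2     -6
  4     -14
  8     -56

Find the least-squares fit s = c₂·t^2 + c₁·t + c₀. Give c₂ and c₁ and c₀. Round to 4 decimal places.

c₂ = -0.9086, c₁ = 0.5710, c₀ = -2.3333

The normal system AᵀA·[c₂, c₁, c₀]ᵀ = Aᵀs is [[4369, 585, 85]; [585, 85, 15]; [85, 15, 4]]·[c₂, c₁, c₀]ᵀ = [-3834, -518, -78]ᵀ.
Inverting the 3×3 Gram matrix, [c₂, c₁, c₀]ᵀ = [-169/186, 177/310, -7/3]ᵀ.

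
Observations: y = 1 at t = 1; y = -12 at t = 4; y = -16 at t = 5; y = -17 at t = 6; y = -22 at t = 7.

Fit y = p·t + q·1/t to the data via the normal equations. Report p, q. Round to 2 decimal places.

p = -3.18, q = 4.09

Compute the Gram sums: Σt·t = 127, Σt·1/t = 5, Σ1/t·1/t = 202981/176400.
For Xᵀy: Σt·y = -383, Σ1/t·y = -2347/210.
XᵀX·[p, q]ᵀ = Xᵀy becomes [[127, 5]; [5, 202981/176400]]·[p, q]ᵀ = [-383, -2347/210]ᵀ.
Determinant 127·(202981/176400) − 5² = 21368587/176400.
p = ((-383)·(202981/176400) − 5·(-2347/210))/(21368587/176400) = -67884323/21368587; q = (127·(-2347/210) − 5·(-383))/(21368587/176400) = 87428040/21368587.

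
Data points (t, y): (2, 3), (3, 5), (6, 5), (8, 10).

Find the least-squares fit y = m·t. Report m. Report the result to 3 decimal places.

Forming XᵀX = [[113]] and Xᵀy = [131]ᵀ gives XᵀX·[m]ᵀ = Xᵀy.
m = 131/113 = 1.15929.

m = 1.159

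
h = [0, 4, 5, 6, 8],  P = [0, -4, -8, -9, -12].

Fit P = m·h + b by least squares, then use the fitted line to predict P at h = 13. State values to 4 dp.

P̂ = -19.5341

Forming XᵀX = [[141, 23]; [23, 5]] and XᵀP = [-206, -33]ᵀ gives XᵀX·[m, b]ᵀ = XᵀP.
Δ = 141·5 − 23² = 176.
m = ((-206)·5 − 23·(-33))/176 = -271/176; b = (141·(-33) − 23·(-206))/176 = 85/176.
At h = 13: P̂ = (-271/176)·(13) + (85/176)·(1) = -1719/88.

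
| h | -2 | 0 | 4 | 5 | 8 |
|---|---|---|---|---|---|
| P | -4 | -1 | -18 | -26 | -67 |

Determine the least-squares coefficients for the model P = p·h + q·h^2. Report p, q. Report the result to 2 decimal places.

Normal-equation sums: Σh·h = 109, Σh·h^2 = 693, Σh^2·h^2 = 4993.
Right-hand side: Σh·P = -730, Σh^2·P = -5242.
Eliminating q: 4993·(row 1) − 693·(row 2) gives 63988·p = 4993·(-730) − 693·(-5242) = -12184, so p = -3046/15997.
Then q = ((-5242) − 693·(-3046/15997))/4993 = -16372/15997.

p = -0.19, q = -1.02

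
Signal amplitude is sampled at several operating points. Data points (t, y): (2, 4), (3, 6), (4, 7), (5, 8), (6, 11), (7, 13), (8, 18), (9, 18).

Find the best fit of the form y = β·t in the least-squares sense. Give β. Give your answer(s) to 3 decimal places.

Compute the Gram sums: Σt·t = 284.
For Mᵀy: Σt·y = 557.
β = 557/284 = 1.96127.

β = 1.961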